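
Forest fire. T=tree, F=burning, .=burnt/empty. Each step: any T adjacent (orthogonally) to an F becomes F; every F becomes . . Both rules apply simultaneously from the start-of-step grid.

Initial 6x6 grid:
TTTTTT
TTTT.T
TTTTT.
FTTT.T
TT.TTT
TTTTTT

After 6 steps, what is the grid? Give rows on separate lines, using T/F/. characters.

Step 1: 3 trees catch fire, 1 burn out
  TTTTTT
  TTTT.T
  FTTTT.
  .FTT.T
  FT.TTT
  TTTTTT
Step 2: 5 trees catch fire, 3 burn out
  TTTTTT
  FTTT.T
  .FTTT.
  ..FT.T
  .F.TTT
  FTTTTT
Step 3: 5 trees catch fire, 5 burn out
  FTTTTT
  .FTT.T
  ..FTT.
  ...F.T
  ...TTT
  .FTTTT
Step 4: 5 trees catch fire, 5 burn out
  .FTTTT
  ..FT.T
  ...FT.
  .....T
  ...FTT
  ..FTTT
Step 5: 5 trees catch fire, 5 burn out
  ..FTTT
  ...F.T
  ....F.
  .....T
  ....FT
  ...FTT
Step 6: 3 trees catch fire, 5 burn out
  ...FTT
  .....T
  ......
  .....T
  .....F
  ....FT

...FTT
.....T
......
.....T
.....F
....FT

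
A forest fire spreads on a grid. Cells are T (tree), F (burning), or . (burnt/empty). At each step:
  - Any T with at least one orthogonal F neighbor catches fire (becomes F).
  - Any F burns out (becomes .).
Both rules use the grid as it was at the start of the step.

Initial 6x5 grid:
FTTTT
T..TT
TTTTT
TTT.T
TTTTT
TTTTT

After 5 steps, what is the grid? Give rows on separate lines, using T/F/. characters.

Step 1: 2 trees catch fire, 1 burn out
  .FTTT
  F..TT
  TTTTT
  TTT.T
  TTTTT
  TTTTT
Step 2: 2 trees catch fire, 2 burn out
  ..FTT
  ...TT
  FTTTT
  TTT.T
  TTTTT
  TTTTT
Step 3: 3 trees catch fire, 2 burn out
  ...FT
  ...TT
  .FTTT
  FTT.T
  TTTTT
  TTTTT
Step 4: 5 trees catch fire, 3 burn out
  ....F
  ...FT
  ..FTT
  .FT.T
  FTTTT
  TTTTT
Step 5: 5 trees catch fire, 5 burn out
  .....
  ....F
  ...FT
  ..F.T
  .FTTT
  FTTTT

.....
....F
...FT
..F.T
.FTTT
FTTTT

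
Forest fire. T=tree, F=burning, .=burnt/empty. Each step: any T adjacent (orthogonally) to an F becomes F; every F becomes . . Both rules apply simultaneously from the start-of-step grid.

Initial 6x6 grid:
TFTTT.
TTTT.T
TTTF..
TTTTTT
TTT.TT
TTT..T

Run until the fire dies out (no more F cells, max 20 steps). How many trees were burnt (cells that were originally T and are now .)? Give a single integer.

Step 1: +6 fires, +2 burnt (F count now 6)
Step 2: +6 fires, +6 burnt (F count now 6)
Step 3: +6 fires, +6 burnt (F count now 6)
Step 4: +4 fires, +6 burnt (F count now 4)
Step 5: +3 fires, +4 burnt (F count now 3)
Step 6: +1 fires, +3 burnt (F count now 1)
Step 7: +0 fires, +1 burnt (F count now 0)
Fire out after step 7
Initially T: 27, now '.': 35
Total burnt (originally-T cells now '.'): 26

Answer: 26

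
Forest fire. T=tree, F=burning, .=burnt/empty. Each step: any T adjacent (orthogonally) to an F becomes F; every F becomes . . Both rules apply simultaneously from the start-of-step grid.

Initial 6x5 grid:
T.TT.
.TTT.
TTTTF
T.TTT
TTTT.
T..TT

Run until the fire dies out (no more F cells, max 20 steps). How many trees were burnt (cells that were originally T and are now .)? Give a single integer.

Step 1: +2 fires, +1 burnt (F count now 2)
Step 2: +3 fires, +2 burnt (F count now 3)
Step 3: +5 fires, +3 burnt (F count now 5)
Step 4: +5 fires, +5 burnt (F count now 5)
Step 5: +3 fires, +5 burnt (F count now 3)
Step 6: +1 fires, +3 burnt (F count now 1)
Step 7: +1 fires, +1 burnt (F count now 1)
Step 8: +0 fires, +1 burnt (F count now 0)
Fire out after step 8
Initially T: 21, now '.': 29
Total burnt (originally-T cells now '.'): 20

Answer: 20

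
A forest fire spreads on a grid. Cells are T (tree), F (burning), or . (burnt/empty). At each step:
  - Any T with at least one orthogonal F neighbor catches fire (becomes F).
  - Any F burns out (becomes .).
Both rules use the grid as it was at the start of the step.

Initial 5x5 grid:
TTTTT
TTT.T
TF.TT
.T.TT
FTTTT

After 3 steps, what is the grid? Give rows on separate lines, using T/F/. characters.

Step 1: 4 trees catch fire, 2 burn out
  TTTTT
  TFT.T
  F..TT
  .F.TT
  .FTTT
Step 2: 4 trees catch fire, 4 burn out
  TFTTT
  F.F.T
  ...TT
  ...TT
  ..FTT
Step 3: 3 trees catch fire, 4 burn out
  F.FTT
  ....T
  ...TT
  ...TT
  ...FT

F.FTT
....T
...TT
...TT
...FT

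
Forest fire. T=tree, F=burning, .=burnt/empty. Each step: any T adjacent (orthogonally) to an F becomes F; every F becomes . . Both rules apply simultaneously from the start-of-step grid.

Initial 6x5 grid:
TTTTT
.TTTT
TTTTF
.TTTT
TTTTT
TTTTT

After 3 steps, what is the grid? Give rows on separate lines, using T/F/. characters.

Step 1: 3 trees catch fire, 1 burn out
  TTTTT
  .TTTF
  TTTF.
  .TTTF
  TTTTT
  TTTTT
Step 2: 5 trees catch fire, 3 burn out
  TTTTF
  .TTF.
  TTF..
  .TTF.
  TTTTF
  TTTTT
Step 3: 6 trees catch fire, 5 burn out
  TTTF.
  .TF..
  TF...
  .TF..
  TTTF.
  TTTTF

TTTF.
.TF..
TF...
.TF..
TTTF.
TTTTF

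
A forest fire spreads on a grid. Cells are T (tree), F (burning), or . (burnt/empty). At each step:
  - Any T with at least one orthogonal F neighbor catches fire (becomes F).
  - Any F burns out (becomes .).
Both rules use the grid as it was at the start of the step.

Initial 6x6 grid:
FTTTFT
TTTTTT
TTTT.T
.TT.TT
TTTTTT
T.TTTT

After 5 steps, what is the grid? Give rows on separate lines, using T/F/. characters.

Step 1: 5 trees catch fire, 2 burn out
  .FTF.F
  FTTTFT
  TTTT.T
  .TT.TT
  TTTTTT
  T.TTTT
Step 2: 5 trees catch fire, 5 burn out
  ..F...
  .FTF.F
  FTTT.T
  .TT.TT
  TTTTTT
  T.TTTT
Step 3: 4 trees catch fire, 5 burn out
  ......
  ..F...
  .FTF.F
  .TT.TT
  TTTTTT
  T.TTTT
Step 4: 3 trees catch fire, 4 burn out
  ......
  ......
  ..F...
  .FT.TF
  TTTTTT
  T.TTTT
Step 5: 4 trees catch fire, 3 burn out
  ......
  ......
  ......
  ..F.F.
  TFTTTF
  T.TTTT

......
......
......
..F.F.
TFTTTF
T.TTTT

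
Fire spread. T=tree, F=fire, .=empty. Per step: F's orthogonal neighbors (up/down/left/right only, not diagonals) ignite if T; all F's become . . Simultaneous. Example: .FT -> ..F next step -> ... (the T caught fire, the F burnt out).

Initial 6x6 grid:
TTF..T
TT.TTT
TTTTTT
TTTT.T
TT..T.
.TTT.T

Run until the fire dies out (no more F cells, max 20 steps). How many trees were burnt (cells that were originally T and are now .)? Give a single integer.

Step 1: +1 fires, +1 burnt (F count now 1)
Step 2: +2 fires, +1 burnt (F count now 2)
Step 3: +2 fires, +2 burnt (F count now 2)
Step 4: +3 fires, +2 burnt (F count now 3)
Step 5: +4 fires, +3 burnt (F count now 4)
Step 6: +5 fires, +4 burnt (F count now 5)
Step 7: +3 fires, +5 burnt (F count now 3)
Step 8: +3 fires, +3 burnt (F count now 3)
Step 9: +1 fires, +3 burnt (F count now 1)
Step 10: +0 fires, +1 burnt (F count now 0)
Fire out after step 10
Initially T: 26, now '.': 34
Total burnt (originally-T cells now '.'): 24

Answer: 24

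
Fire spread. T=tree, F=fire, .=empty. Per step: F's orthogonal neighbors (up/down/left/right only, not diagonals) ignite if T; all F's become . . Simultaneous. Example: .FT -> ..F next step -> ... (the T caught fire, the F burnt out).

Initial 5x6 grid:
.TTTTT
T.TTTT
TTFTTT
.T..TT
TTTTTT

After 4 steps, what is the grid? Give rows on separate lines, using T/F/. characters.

Step 1: 3 trees catch fire, 1 burn out
  .TTTTT
  T.FTTT
  TF.FTT
  .T..TT
  TTTTTT
Step 2: 5 trees catch fire, 3 burn out
  .TFTTT
  T..FTT
  F...FT
  .F..TT
  TTTTTT
Step 3: 7 trees catch fire, 5 burn out
  .F.FTT
  F...FT
  .....F
  ....FT
  TFTTTT
Step 4: 6 trees catch fire, 7 burn out
  ....FT
  .....F
  ......
  .....F
  F.FTFT

....FT
.....F
......
.....F
F.FTFT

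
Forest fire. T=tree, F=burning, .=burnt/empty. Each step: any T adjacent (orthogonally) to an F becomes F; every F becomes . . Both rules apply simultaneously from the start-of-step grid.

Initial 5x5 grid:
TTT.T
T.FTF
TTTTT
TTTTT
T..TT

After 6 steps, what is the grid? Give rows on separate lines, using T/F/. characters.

Step 1: 5 trees catch fire, 2 burn out
  TTF.F
  T..F.
  TTFTF
  TTTTT
  T..TT
Step 2: 5 trees catch fire, 5 burn out
  TF...
  T....
  TF.F.
  TTFTF
  T..TT
Step 3: 5 trees catch fire, 5 burn out
  F....
  T....
  F....
  TF.F.
  T..TF
Step 4: 3 trees catch fire, 5 burn out
  .....
  F....
  .....
  F....
  T..F.
Step 5: 1 trees catch fire, 3 burn out
  .....
  .....
  .....
  .....
  F....
Step 6: 0 trees catch fire, 1 burn out
  .....
  .....
  .....
  .....
  .....

.....
.....
.....
.....
.....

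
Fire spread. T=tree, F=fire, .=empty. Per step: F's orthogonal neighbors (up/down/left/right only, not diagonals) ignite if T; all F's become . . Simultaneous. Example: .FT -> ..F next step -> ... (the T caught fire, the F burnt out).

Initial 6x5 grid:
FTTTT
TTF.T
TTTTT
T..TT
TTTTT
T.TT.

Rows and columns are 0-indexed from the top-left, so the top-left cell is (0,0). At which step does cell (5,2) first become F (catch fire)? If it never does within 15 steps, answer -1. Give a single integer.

Step 1: cell (5,2)='T' (+5 fires, +2 burnt)
Step 2: cell (5,2)='T' (+4 fires, +5 burnt)
Step 3: cell (5,2)='T' (+4 fires, +4 burnt)
Step 4: cell (5,2)='T' (+4 fires, +4 burnt)
Step 5: cell (5,2)='T' (+5 fires, +4 burnt)
Step 6: cell (5,2)='F' (+1 fires, +5 burnt)
  -> target ignites at step 6
Step 7: cell (5,2)='.' (+0 fires, +1 burnt)
  fire out at step 7

6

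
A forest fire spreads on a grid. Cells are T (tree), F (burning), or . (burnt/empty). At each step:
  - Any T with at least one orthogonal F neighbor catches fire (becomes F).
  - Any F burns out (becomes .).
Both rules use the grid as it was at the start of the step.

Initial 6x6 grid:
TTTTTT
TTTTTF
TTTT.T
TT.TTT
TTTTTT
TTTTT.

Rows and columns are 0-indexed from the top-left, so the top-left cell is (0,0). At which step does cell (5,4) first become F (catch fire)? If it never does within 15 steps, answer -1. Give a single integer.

Step 1: cell (5,4)='T' (+3 fires, +1 burnt)
Step 2: cell (5,4)='T' (+3 fires, +3 burnt)
Step 3: cell (5,4)='T' (+5 fires, +3 burnt)
Step 4: cell (5,4)='T' (+5 fires, +5 burnt)
Step 5: cell (5,4)='F' (+5 fires, +5 burnt)
  -> target ignites at step 5
Step 6: cell (5,4)='.' (+5 fires, +5 burnt)
Step 7: cell (5,4)='.' (+3 fires, +5 burnt)
Step 8: cell (5,4)='.' (+2 fires, +3 burnt)
Step 9: cell (5,4)='.' (+1 fires, +2 burnt)
Step 10: cell (5,4)='.' (+0 fires, +1 burnt)
  fire out at step 10

5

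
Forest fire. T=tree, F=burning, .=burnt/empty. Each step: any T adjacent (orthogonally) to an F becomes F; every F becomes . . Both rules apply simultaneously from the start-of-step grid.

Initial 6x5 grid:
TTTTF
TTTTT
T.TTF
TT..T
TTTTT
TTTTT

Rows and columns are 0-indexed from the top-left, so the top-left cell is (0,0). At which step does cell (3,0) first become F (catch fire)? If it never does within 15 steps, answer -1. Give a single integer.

Step 1: cell (3,0)='T' (+4 fires, +2 burnt)
Step 2: cell (3,0)='T' (+4 fires, +4 burnt)
Step 3: cell (3,0)='T' (+4 fires, +4 burnt)
Step 4: cell (3,0)='T' (+4 fires, +4 burnt)
Step 5: cell (3,0)='T' (+3 fires, +4 burnt)
Step 6: cell (3,0)='T' (+4 fires, +3 burnt)
Step 7: cell (3,0)='F' (+2 fires, +4 burnt)
  -> target ignites at step 7
Step 8: cell (3,0)='.' (+0 fires, +2 burnt)
  fire out at step 8

7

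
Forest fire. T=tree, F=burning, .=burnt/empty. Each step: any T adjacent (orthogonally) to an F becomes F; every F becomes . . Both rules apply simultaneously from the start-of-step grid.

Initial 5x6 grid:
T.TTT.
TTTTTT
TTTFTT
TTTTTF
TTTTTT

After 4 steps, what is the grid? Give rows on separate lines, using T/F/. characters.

Step 1: 7 trees catch fire, 2 burn out
  T.TTT.
  TTTFTT
  TTF.FF
  TTTFF.
  TTTTTF
Step 2: 8 trees catch fire, 7 burn out
  T.TFT.
  TTF.FF
  TF....
  TTF...
  TTTFF.
Step 3: 6 trees catch fire, 8 burn out
  T.F.F.
  TF....
  F.....
  TF....
  TTF...
Step 4: 3 trees catch fire, 6 burn out
  T.....
  F.....
  ......
  F.....
  TF....

T.....
F.....
......
F.....
TF....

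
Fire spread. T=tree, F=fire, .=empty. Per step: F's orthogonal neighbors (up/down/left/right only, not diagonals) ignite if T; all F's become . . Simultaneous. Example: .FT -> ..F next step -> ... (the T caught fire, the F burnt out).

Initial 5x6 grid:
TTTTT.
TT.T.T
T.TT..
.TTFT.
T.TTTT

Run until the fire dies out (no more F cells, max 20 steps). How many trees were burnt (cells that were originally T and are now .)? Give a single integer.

Step 1: +4 fires, +1 burnt (F count now 4)
Step 2: +5 fires, +4 burnt (F count now 5)
Step 3: +2 fires, +5 burnt (F count now 2)
Step 4: +2 fires, +2 burnt (F count now 2)
Step 5: +1 fires, +2 burnt (F count now 1)
Step 6: +2 fires, +1 burnt (F count now 2)
Step 7: +1 fires, +2 burnt (F count now 1)
Step 8: +1 fires, +1 burnt (F count now 1)
Step 9: +0 fires, +1 burnt (F count now 0)
Fire out after step 9
Initially T: 20, now '.': 28
Total burnt (originally-T cells now '.'): 18

Answer: 18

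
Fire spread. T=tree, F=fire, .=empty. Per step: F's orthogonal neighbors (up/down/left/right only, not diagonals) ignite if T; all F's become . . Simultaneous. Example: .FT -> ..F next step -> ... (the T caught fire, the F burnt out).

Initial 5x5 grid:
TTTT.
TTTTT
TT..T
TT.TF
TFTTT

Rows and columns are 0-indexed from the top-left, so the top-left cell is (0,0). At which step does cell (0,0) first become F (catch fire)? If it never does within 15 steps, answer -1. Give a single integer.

Step 1: cell (0,0)='T' (+6 fires, +2 burnt)
Step 2: cell (0,0)='T' (+4 fires, +6 burnt)
Step 3: cell (0,0)='T' (+3 fires, +4 burnt)
Step 4: cell (0,0)='T' (+4 fires, +3 burnt)
Step 5: cell (0,0)='F' (+2 fires, +4 burnt)
  -> target ignites at step 5
Step 6: cell (0,0)='.' (+0 fires, +2 burnt)
  fire out at step 6

5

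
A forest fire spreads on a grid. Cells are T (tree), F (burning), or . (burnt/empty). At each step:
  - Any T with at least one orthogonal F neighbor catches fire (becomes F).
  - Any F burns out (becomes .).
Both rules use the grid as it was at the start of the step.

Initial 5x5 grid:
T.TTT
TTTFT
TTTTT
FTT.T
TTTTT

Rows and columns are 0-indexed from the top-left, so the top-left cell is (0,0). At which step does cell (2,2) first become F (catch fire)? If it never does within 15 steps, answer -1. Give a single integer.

Step 1: cell (2,2)='T' (+7 fires, +2 burnt)
Step 2: cell (2,2)='F' (+9 fires, +7 burnt)
  -> target ignites at step 2
Step 3: cell (2,2)='.' (+3 fires, +9 burnt)
Step 4: cell (2,2)='.' (+2 fires, +3 burnt)
Step 5: cell (2,2)='.' (+0 fires, +2 burnt)
  fire out at step 5

2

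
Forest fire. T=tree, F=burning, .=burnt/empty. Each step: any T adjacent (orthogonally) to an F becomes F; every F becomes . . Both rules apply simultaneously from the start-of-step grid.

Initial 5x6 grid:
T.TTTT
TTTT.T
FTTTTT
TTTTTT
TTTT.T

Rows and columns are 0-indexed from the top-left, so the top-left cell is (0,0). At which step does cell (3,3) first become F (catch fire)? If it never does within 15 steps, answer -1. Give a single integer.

Step 1: cell (3,3)='T' (+3 fires, +1 burnt)
Step 2: cell (3,3)='T' (+5 fires, +3 burnt)
Step 3: cell (3,3)='T' (+4 fires, +5 burnt)
Step 4: cell (3,3)='F' (+5 fires, +4 burnt)
  -> target ignites at step 4
Step 5: cell (3,3)='.' (+4 fires, +5 burnt)
Step 6: cell (3,3)='.' (+3 fires, +4 burnt)
Step 7: cell (3,3)='.' (+2 fires, +3 burnt)
Step 8: cell (3,3)='.' (+0 fires, +2 burnt)
  fire out at step 8

4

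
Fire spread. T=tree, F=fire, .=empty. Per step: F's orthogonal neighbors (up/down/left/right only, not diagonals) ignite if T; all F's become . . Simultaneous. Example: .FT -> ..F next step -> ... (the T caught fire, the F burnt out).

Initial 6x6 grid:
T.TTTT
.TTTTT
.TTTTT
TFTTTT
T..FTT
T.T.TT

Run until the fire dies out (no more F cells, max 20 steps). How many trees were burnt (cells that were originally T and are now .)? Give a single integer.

Answer: 25

Derivation:
Step 1: +5 fires, +2 burnt (F count now 5)
Step 2: +7 fires, +5 burnt (F count now 7)
Step 3: +6 fires, +7 burnt (F count now 6)
Step 4: +4 fires, +6 burnt (F count now 4)
Step 5: +2 fires, +4 burnt (F count now 2)
Step 6: +1 fires, +2 burnt (F count now 1)
Step 7: +0 fires, +1 burnt (F count now 0)
Fire out after step 7
Initially T: 27, now '.': 34
Total burnt (originally-T cells now '.'): 25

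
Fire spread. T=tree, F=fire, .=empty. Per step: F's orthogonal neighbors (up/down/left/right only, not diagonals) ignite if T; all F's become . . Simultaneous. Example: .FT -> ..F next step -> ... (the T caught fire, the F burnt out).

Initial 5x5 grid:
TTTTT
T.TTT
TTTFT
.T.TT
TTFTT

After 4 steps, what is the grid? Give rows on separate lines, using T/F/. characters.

Step 1: 6 trees catch fire, 2 burn out
  TTTTT
  T.TFT
  TTF.F
  .T.FT
  TF.FT
Step 2: 8 trees catch fire, 6 burn out
  TTTFT
  T.F.F
  TF...
  .F..F
  F...F
Step 3: 3 trees catch fire, 8 burn out
  TTF.F
  T....
  F....
  .....
  .....
Step 4: 2 trees catch fire, 3 burn out
  TF...
  F....
  .....
  .....
  .....

TF...
F....
.....
.....
.....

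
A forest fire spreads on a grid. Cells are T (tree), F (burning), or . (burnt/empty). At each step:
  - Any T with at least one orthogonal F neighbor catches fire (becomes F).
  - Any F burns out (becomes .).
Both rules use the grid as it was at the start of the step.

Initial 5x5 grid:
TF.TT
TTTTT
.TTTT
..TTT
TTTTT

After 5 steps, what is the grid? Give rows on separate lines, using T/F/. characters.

Step 1: 2 trees catch fire, 1 burn out
  F..TT
  TFTTT
  .TTTT
  ..TTT
  TTTTT
Step 2: 3 trees catch fire, 2 burn out
  ...TT
  F.FTT
  .FTTT
  ..TTT
  TTTTT
Step 3: 2 trees catch fire, 3 burn out
  ...TT
  ...FT
  ..FTT
  ..TTT
  TTTTT
Step 4: 4 trees catch fire, 2 burn out
  ...FT
  ....F
  ...FT
  ..FTT
  TTTTT
Step 5: 4 trees catch fire, 4 burn out
  ....F
  .....
  ....F
  ...FT
  TTFTT

....F
.....
....F
...FT
TTFTT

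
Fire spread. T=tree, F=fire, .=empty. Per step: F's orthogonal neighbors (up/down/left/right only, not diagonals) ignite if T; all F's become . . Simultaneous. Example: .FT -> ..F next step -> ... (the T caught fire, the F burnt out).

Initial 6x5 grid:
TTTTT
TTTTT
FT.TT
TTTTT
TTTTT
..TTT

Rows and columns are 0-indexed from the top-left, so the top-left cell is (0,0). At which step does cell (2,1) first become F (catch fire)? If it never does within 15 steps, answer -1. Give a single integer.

Step 1: cell (2,1)='F' (+3 fires, +1 burnt)
  -> target ignites at step 1
Step 2: cell (2,1)='.' (+4 fires, +3 burnt)
Step 3: cell (2,1)='.' (+4 fires, +4 burnt)
Step 4: cell (2,1)='.' (+4 fires, +4 burnt)
Step 5: cell (2,1)='.' (+6 fires, +4 burnt)
Step 6: cell (2,1)='.' (+4 fires, +6 burnt)
Step 7: cell (2,1)='.' (+1 fires, +4 burnt)
Step 8: cell (2,1)='.' (+0 fires, +1 burnt)
  fire out at step 8

1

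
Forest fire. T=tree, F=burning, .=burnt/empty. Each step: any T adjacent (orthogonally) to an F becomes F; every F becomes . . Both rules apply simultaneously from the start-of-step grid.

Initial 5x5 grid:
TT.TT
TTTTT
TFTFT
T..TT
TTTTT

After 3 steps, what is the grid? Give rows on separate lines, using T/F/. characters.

Step 1: 6 trees catch fire, 2 burn out
  TT.TT
  TFTFT
  F.F.F
  T..FT
  TTTTT
Step 2: 8 trees catch fire, 6 burn out
  TF.FT
  F.F.F
  .....
  F...F
  TTTFT
Step 3: 5 trees catch fire, 8 burn out
  F...F
  .....
  .....
  .....
  FTF.F

F...F
.....
.....
.....
FTF.F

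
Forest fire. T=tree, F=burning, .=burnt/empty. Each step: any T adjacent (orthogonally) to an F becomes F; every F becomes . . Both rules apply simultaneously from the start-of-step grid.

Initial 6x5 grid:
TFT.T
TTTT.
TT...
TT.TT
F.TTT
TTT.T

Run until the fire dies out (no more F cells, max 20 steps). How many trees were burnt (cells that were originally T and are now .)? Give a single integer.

Answer: 19

Derivation:
Step 1: +5 fires, +2 burnt (F count now 5)
Step 2: +6 fires, +5 burnt (F count now 6)
Step 3: +2 fires, +6 burnt (F count now 2)
Step 4: +1 fires, +2 burnt (F count now 1)
Step 5: +1 fires, +1 burnt (F count now 1)
Step 6: +2 fires, +1 burnt (F count now 2)
Step 7: +2 fires, +2 burnt (F count now 2)
Step 8: +0 fires, +2 burnt (F count now 0)
Fire out after step 8
Initially T: 20, now '.': 29
Total burnt (originally-T cells now '.'): 19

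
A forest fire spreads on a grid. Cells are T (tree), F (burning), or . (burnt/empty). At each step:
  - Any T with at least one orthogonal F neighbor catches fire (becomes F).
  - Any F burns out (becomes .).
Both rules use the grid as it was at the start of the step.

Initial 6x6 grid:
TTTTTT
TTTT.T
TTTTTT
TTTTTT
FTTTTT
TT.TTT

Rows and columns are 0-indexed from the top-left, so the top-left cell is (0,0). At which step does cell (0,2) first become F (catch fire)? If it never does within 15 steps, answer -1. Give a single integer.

Step 1: cell (0,2)='T' (+3 fires, +1 burnt)
Step 2: cell (0,2)='T' (+4 fires, +3 burnt)
Step 3: cell (0,2)='T' (+4 fires, +4 burnt)
Step 4: cell (0,2)='T' (+6 fires, +4 burnt)
Step 5: cell (0,2)='T' (+6 fires, +6 burnt)
Step 6: cell (0,2)='F' (+5 fires, +6 burnt)
  -> target ignites at step 6
Step 7: cell (0,2)='.' (+2 fires, +5 burnt)
Step 8: cell (0,2)='.' (+2 fires, +2 burnt)
Step 9: cell (0,2)='.' (+1 fires, +2 burnt)
Step 10: cell (0,2)='.' (+0 fires, +1 burnt)
  fire out at step 10

6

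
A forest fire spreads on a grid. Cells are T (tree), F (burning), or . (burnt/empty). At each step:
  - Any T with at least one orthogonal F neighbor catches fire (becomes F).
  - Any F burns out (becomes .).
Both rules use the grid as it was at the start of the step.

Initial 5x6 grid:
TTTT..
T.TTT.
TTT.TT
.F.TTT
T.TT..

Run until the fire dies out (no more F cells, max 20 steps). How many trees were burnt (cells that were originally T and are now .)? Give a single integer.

Answer: 18

Derivation:
Step 1: +1 fires, +1 burnt (F count now 1)
Step 2: +2 fires, +1 burnt (F count now 2)
Step 3: +2 fires, +2 burnt (F count now 2)
Step 4: +3 fires, +2 burnt (F count now 3)
Step 5: +3 fires, +3 burnt (F count now 3)
Step 6: +1 fires, +3 burnt (F count now 1)
Step 7: +2 fires, +1 burnt (F count now 2)
Step 8: +2 fires, +2 burnt (F count now 2)
Step 9: +1 fires, +2 burnt (F count now 1)
Step 10: +1 fires, +1 burnt (F count now 1)
Step 11: +0 fires, +1 burnt (F count now 0)
Fire out after step 11
Initially T: 19, now '.': 29
Total burnt (originally-T cells now '.'): 18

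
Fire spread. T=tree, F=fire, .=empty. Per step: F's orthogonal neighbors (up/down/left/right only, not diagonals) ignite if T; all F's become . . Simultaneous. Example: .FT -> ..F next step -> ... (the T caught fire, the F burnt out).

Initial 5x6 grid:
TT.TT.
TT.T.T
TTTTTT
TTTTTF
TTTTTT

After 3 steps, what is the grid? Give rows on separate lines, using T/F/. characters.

Step 1: 3 trees catch fire, 1 burn out
  TT.TT.
  TT.T.T
  TTTTTF
  TTTTF.
  TTTTTF
Step 2: 4 trees catch fire, 3 burn out
  TT.TT.
  TT.T.F
  TTTTF.
  TTTF..
  TTTTF.
Step 3: 3 trees catch fire, 4 burn out
  TT.TT.
  TT.T..
  TTTF..
  TTF...
  TTTF..

TT.TT.
TT.T..
TTTF..
TTF...
TTTF..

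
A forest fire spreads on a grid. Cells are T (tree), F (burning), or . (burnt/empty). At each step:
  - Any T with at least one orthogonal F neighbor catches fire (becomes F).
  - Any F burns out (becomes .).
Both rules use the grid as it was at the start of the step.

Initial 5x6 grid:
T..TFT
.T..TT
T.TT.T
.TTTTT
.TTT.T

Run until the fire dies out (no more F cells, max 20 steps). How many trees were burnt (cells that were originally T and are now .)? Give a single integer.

Answer: 16

Derivation:
Step 1: +3 fires, +1 burnt (F count now 3)
Step 2: +1 fires, +3 burnt (F count now 1)
Step 3: +1 fires, +1 burnt (F count now 1)
Step 4: +1 fires, +1 burnt (F count now 1)
Step 5: +2 fires, +1 burnt (F count now 2)
Step 6: +1 fires, +2 burnt (F count now 1)
Step 7: +3 fires, +1 burnt (F count now 3)
Step 8: +3 fires, +3 burnt (F count now 3)
Step 9: +1 fires, +3 burnt (F count now 1)
Step 10: +0 fires, +1 burnt (F count now 0)
Fire out after step 10
Initially T: 19, now '.': 27
Total burnt (originally-T cells now '.'): 16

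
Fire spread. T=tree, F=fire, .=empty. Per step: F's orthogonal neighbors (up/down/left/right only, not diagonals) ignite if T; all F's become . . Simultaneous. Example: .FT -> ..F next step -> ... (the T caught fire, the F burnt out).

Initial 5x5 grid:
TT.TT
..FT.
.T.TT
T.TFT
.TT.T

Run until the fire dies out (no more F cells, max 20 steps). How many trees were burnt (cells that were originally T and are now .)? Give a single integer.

Answer: 10

Derivation:
Step 1: +4 fires, +2 burnt (F count now 4)
Step 2: +4 fires, +4 burnt (F count now 4)
Step 3: +2 fires, +4 burnt (F count now 2)
Step 4: +0 fires, +2 burnt (F count now 0)
Fire out after step 4
Initially T: 14, now '.': 21
Total burnt (originally-T cells now '.'): 10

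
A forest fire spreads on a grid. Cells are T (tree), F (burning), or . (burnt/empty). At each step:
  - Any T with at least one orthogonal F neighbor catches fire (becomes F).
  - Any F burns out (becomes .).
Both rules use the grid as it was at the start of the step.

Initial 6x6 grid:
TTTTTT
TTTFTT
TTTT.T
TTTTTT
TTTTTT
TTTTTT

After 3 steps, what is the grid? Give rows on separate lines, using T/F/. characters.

Step 1: 4 trees catch fire, 1 burn out
  TTTFTT
  TTF.FT
  TTTF.T
  TTTTTT
  TTTTTT
  TTTTTT
Step 2: 6 trees catch fire, 4 burn out
  TTF.FT
  TF...F
  TTF..T
  TTTFTT
  TTTTTT
  TTTTTT
Step 3: 8 trees catch fire, 6 burn out
  TF...F
  F.....
  TF...F
  TTF.FT
  TTTFTT
  TTTTTT

TF...F
F.....
TF...F
TTF.FT
TTTFTT
TTTTTT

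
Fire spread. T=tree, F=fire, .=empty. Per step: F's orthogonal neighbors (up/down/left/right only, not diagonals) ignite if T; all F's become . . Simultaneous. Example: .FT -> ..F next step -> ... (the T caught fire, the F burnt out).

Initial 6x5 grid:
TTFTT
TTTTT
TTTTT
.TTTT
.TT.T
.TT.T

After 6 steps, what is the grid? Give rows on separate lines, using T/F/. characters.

Step 1: 3 trees catch fire, 1 burn out
  TF.FT
  TTFTT
  TTTTT
  .TTTT
  .TT.T
  .TT.T
Step 2: 5 trees catch fire, 3 burn out
  F...F
  TF.FT
  TTFTT
  .TTTT
  .TT.T
  .TT.T
Step 3: 5 trees catch fire, 5 burn out
  .....
  F...F
  TF.FT
  .TFTT
  .TT.T
  .TT.T
Step 4: 5 trees catch fire, 5 burn out
  .....
  .....
  F...F
  .F.FT
  .TF.T
  .TT.T
Step 5: 3 trees catch fire, 5 burn out
  .....
  .....
  .....
  ....F
  .F..T
  .TF.T
Step 6: 2 trees catch fire, 3 burn out
  .....
  .....
  .....
  .....
  ....F
  .F..T

.....
.....
.....
.....
....F
.F..T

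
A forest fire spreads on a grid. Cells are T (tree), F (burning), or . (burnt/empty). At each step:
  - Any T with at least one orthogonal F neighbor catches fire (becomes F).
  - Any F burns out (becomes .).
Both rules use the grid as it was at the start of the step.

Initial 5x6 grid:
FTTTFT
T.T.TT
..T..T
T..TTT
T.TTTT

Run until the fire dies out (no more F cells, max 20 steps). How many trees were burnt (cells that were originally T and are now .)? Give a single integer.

Step 1: +5 fires, +2 burnt (F count now 5)
Step 2: +2 fires, +5 burnt (F count now 2)
Step 3: +2 fires, +2 burnt (F count now 2)
Step 4: +2 fires, +2 burnt (F count now 2)
Step 5: +2 fires, +2 burnt (F count now 2)
Step 6: +2 fires, +2 burnt (F count now 2)
Step 7: +1 fires, +2 burnt (F count now 1)
Step 8: +1 fires, +1 burnt (F count now 1)
Step 9: +0 fires, +1 burnt (F count now 0)
Fire out after step 9
Initially T: 19, now '.': 28
Total burnt (originally-T cells now '.'): 17

Answer: 17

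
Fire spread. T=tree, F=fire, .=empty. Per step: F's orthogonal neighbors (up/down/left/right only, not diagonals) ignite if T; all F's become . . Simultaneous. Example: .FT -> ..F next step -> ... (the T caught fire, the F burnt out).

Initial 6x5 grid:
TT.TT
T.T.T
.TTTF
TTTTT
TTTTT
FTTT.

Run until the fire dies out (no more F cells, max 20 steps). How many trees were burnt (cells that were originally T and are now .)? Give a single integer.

Answer: 20

Derivation:
Step 1: +5 fires, +2 burnt (F count now 5)
Step 2: +7 fires, +5 burnt (F count now 7)
Step 3: +8 fires, +7 burnt (F count now 8)
Step 4: +0 fires, +8 burnt (F count now 0)
Fire out after step 4
Initially T: 23, now '.': 27
Total burnt (originally-T cells now '.'): 20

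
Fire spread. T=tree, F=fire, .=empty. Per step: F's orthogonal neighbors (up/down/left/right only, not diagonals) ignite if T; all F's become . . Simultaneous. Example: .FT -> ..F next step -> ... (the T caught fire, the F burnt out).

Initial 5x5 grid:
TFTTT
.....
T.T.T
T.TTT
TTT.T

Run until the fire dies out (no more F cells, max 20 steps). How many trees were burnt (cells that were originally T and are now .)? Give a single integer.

Answer: 4

Derivation:
Step 1: +2 fires, +1 burnt (F count now 2)
Step 2: +1 fires, +2 burnt (F count now 1)
Step 3: +1 fires, +1 burnt (F count now 1)
Step 4: +0 fires, +1 burnt (F count now 0)
Fire out after step 4
Initially T: 15, now '.': 14
Total burnt (originally-T cells now '.'): 4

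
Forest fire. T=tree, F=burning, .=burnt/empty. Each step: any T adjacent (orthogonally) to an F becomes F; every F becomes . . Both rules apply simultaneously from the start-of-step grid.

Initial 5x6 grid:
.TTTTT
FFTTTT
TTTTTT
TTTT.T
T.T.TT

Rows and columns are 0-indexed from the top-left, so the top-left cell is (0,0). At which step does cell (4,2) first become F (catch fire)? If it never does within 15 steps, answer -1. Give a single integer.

Step 1: cell (4,2)='T' (+4 fires, +2 burnt)
Step 2: cell (4,2)='T' (+5 fires, +4 burnt)
Step 3: cell (4,2)='T' (+5 fires, +5 burnt)
Step 4: cell (4,2)='F' (+5 fires, +5 burnt)
  -> target ignites at step 4
Step 5: cell (4,2)='.' (+2 fires, +5 burnt)
Step 6: cell (4,2)='.' (+1 fires, +2 burnt)
Step 7: cell (4,2)='.' (+1 fires, +1 burnt)
Step 8: cell (4,2)='.' (+1 fires, +1 burnt)
Step 9: cell (4,2)='.' (+0 fires, +1 burnt)
  fire out at step 9

4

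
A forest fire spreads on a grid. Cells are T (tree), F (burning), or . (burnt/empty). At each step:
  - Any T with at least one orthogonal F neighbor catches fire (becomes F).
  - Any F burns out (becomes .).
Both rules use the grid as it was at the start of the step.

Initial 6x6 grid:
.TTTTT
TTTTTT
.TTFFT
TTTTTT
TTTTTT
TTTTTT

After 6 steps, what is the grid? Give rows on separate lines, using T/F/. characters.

Step 1: 6 trees catch fire, 2 burn out
  .TTTTT
  TTTFFT
  .TF..F
  TTTFFT
  TTTTTT
  TTTTTT
Step 2: 9 trees catch fire, 6 burn out
  .TTFFT
  TTF..F
  .F....
  TTF..F
  TTTFFT
  TTTTTT
Step 3: 8 trees catch fire, 9 burn out
  .TF..F
  TF....
  ......
  TF....
  TTF..F
  TTTFFT
Step 4: 6 trees catch fire, 8 burn out
  .F....
  F.....
  ......
  F.....
  TF....
  TTF..F
Step 5: 2 trees catch fire, 6 burn out
  ......
  ......
  ......
  ......
  F.....
  TF....
Step 6: 1 trees catch fire, 2 burn out
  ......
  ......
  ......
  ......
  ......
  F.....

......
......
......
......
......
F.....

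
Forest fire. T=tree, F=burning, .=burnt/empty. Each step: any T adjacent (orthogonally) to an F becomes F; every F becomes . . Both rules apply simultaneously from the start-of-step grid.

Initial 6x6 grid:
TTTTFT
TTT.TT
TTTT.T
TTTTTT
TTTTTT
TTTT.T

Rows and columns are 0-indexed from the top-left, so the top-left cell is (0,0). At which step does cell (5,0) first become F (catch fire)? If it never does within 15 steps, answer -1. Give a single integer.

Step 1: cell (5,0)='T' (+3 fires, +1 burnt)
Step 2: cell (5,0)='T' (+2 fires, +3 burnt)
Step 3: cell (5,0)='T' (+3 fires, +2 burnt)
Step 4: cell (5,0)='T' (+4 fires, +3 burnt)
Step 5: cell (5,0)='T' (+6 fires, +4 burnt)
Step 6: cell (5,0)='T' (+6 fires, +6 burnt)
Step 7: cell (5,0)='T' (+4 fires, +6 burnt)
Step 8: cell (5,0)='T' (+3 fires, +4 burnt)
Step 9: cell (5,0)='F' (+1 fires, +3 burnt)
  -> target ignites at step 9
Step 10: cell (5,0)='.' (+0 fires, +1 burnt)
  fire out at step 10

9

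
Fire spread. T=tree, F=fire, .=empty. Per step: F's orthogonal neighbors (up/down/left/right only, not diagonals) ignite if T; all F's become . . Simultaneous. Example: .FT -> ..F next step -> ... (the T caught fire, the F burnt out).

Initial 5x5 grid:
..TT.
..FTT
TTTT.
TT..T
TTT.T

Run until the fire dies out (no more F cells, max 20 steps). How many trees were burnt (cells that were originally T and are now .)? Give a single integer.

Answer: 13

Derivation:
Step 1: +3 fires, +1 burnt (F count now 3)
Step 2: +4 fires, +3 burnt (F count now 4)
Step 3: +2 fires, +4 burnt (F count now 2)
Step 4: +2 fires, +2 burnt (F count now 2)
Step 5: +2 fires, +2 burnt (F count now 2)
Step 6: +0 fires, +2 burnt (F count now 0)
Fire out after step 6
Initially T: 15, now '.': 23
Total burnt (originally-T cells now '.'): 13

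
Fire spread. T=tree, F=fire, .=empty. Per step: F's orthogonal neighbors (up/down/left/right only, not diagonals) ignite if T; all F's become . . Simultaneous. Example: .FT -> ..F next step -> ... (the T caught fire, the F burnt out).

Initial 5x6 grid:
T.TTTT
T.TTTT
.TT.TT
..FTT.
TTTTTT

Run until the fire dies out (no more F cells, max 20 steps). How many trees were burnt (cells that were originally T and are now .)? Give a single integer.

Step 1: +3 fires, +1 burnt (F count now 3)
Step 2: +5 fires, +3 burnt (F count now 5)
Step 3: +5 fires, +5 burnt (F count now 5)
Step 4: +4 fires, +5 burnt (F count now 4)
Step 5: +2 fires, +4 burnt (F count now 2)
Step 6: +1 fires, +2 burnt (F count now 1)
Step 7: +0 fires, +1 burnt (F count now 0)
Fire out after step 7
Initially T: 22, now '.': 28
Total burnt (originally-T cells now '.'): 20

Answer: 20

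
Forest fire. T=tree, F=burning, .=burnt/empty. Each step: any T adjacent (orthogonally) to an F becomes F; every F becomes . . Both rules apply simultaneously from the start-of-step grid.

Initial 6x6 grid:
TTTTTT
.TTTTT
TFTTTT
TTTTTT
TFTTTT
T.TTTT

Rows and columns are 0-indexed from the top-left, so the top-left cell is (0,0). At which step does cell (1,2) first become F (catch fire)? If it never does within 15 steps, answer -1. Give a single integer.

Step 1: cell (1,2)='T' (+6 fires, +2 burnt)
Step 2: cell (1,2)='F' (+8 fires, +6 burnt)
  -> target ignites at step 2
Step 3: cell (1,2)='.' (+7 fires, +8 burnt)
Step 4: cell (1,2)='.' (+6 fires, +7 burnt)
Step 5: cell (1,2)='.' (+4 fires, +6 burnt)
Step 6: cell (1,2)='.' (+1 fires, +4 burnt)
Step 7: cell (1,2)='.' (+0 fires, +1 burnt)
  fire out at step 7

2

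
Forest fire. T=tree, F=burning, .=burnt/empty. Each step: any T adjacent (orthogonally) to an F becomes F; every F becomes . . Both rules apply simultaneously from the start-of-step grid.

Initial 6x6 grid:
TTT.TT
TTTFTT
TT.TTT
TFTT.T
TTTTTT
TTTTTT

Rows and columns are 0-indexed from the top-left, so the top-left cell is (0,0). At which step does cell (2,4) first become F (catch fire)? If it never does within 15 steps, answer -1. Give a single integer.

Step 1: cell (2,4)='T' (+7 fires, +2 burnt)
Step 2: cell (2,4)='F' (+10 fires, +7 burnt)
  -> target ignites at step 2
Step 3: cell (2,4)='.' (+7 fires, +10 burnt)
Step 4: cell (2,4)='.' (+4 fires, +7 burnt)
Step 5: cell (2,4)='.' (+2 fires, +4 burnt)
Step 6: cell (2,4)='.' (+1 fires, +2 burnt)
Step 7: cell (2,4)='.' (+0 fires, +1 burnt)
  fire out at step 7

2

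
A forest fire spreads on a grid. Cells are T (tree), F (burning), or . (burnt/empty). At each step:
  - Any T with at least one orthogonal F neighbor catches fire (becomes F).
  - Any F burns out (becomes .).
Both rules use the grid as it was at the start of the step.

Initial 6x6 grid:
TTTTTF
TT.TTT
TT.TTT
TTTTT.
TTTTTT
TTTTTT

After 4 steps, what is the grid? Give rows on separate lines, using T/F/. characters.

Step 1: 2 trees catch fire, 1 burn out
  TTTTF.
  TT.TTF
  TT.TTT
  TTTTT.
  TTTTTT
  TTTTTT
Step 2: 3 trees catch fire, 2 burn out
  TTTF..
  TT.TF.
  TT.TTF
  TTTTT.
  TTTTTT
  TTTTTT
Step 3: 3 trees catch fire, 3 burn out
  TTF...
  TT.F..
  TT.TF.
  TTTTT.
  TTTTTT
  TTTTTT
Step 4: 3 trees catch fire, 3 burn out
  TF....
  TT....
  TT.F..
  TTTTF.
  TTTTTT
  TTTTTT

TF....
TT....
TT.F..
TTTTF.
TTTTTT
TTTTTT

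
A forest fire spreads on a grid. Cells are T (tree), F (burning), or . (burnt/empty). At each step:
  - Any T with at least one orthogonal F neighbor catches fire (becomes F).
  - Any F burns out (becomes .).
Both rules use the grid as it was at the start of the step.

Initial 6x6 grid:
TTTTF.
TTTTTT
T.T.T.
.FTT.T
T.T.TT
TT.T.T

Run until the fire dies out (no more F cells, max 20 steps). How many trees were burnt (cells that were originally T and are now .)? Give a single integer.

Step 1: +3 fires, +2 burnt (F count now 3)
Step 2: +7 fires, +3 burnt (F count now 7)
Step 3: +2 fires, +7 burnt (F count now 2)
Step 4: +2 fires, +2 burnt (F count now 2)
Step 5: +1 fires, +2 burnt (F count now 1)
Step 6: +1 fires, +1 burnt (F count now 1)
Step 7: +0 fires, +1 burnt (F count now 0)
Fire out after step 7
Initially T: 24, now '.': 28
Total burnt (originally-T cells now '.'): 16

Answer: 16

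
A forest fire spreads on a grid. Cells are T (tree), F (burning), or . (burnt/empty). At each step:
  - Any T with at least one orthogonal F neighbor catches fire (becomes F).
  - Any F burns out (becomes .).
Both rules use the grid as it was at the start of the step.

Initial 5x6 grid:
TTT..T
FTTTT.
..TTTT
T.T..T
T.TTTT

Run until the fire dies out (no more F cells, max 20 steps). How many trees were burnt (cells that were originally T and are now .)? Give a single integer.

Answer: 17

Derivation:
Step 1: +2 fires, +1 burnt (F count now 2)
Step 2: +2 fires, +2 burnt (F count now 2)
Step 3: +3 fires, +2 burnt (F count now 3)
Step 4: +3 fires, +3 burnt (F count now 3)
Step 5: +2 fires, +3 burnt (F count now 2)
Step 6: +2 fires, +2 burnt (F count now 2)
Step 7: +2 fires, +2 burnt (F count now 2)
Step 8: +1 fires, +2 burnt (F count now 1)
Step 9: +0 fires, +1 burnt (F count now 0)
Fire out after step 9
Initially T: 20, now '.': 27
Total burnt (originally-T cells now '.'): 17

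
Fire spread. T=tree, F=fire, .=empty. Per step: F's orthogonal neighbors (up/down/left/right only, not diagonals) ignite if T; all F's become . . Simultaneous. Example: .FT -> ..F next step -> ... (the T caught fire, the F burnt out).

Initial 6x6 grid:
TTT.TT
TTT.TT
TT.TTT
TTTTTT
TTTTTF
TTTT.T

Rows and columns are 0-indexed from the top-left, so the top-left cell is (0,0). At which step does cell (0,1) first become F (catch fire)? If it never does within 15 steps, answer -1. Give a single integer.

Step 1: cell (0,1)='T' (+3 fires, +1 burnt)
Step 2: cell (0,1)='T' (+3 fires, +3 burnt)
Step 3: cell (0,1)='T' (+5 fires, +3 burnt)
Step 4: cell (0,1)='T' (+6 fires, +5 burnt)
Step 5: cell (0,1)='T' (+4 fires, +6 burnt)
Step 6: cell (0,1)='T' (+3 fires, +4 burnt)
Step 7: cell (0,1)='T' (+2 fires, +3 burnt)
Step 8: cell (0,1)='F' (+3 fires, +2 burnt)
  -> target ignites at step 8
Step 9: cell (0,1)='.' (+2 fires, +3 burnt)
Step 10: cell (0,1)='.' (+0 fires, +2 burnt)
  fire out at step 10

8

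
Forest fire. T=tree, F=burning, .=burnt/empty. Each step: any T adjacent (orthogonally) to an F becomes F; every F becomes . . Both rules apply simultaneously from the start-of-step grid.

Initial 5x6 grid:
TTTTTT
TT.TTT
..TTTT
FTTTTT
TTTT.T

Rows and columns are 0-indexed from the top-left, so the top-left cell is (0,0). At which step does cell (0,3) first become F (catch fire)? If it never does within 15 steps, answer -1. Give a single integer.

Step 1: cell (0,3)='T' (+2 fires, +1 burnt)
Step 2: cell (0,3)='T' (+2 fires, +2 burnt)
Step 3: cell (0,3)='T' (+3 fires, +2 burnt)
Step 4: cell (0,3)='T' (+3 fires, +3 burnt)
Step 5: cell (0,3)='T' (+3 fires, +3 burnt)
Step 6: cell (0,3)='F' (+4 fires, +3 burnt)
  -> target ignites at step 6
Step 7: cell (0,3)='.' (+3 fires, +4 burnt)
Step 8: cell (0,3)='.' (+2 fires, +3 burnt)
Step 9: cell (0,3)='.' (+2 fires, +2 burnt)
Step 10: cell (0,3)='.' (+1 fires, +2 burnt)
Step 11: cell (0,3)='.' (+0 fires, +1 burnt)
  fire out at step 11

6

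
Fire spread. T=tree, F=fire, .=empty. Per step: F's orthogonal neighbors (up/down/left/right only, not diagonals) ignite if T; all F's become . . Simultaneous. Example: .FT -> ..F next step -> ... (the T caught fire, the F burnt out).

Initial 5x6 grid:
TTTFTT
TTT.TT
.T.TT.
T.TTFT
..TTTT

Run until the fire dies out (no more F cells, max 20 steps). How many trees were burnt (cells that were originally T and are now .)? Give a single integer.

Step 1: +6 fires, +2 burnt (F count now 6)
Step 2: +8 fires, +6 burnt (F count now 8)
Step 3: +4 fires, +8 burnt (F count now 4)
Step 4: +2 fires, +4 burnt (F count now 2)
Step 5: +0 fires, +2 burnt (F count now 0)
Fire out after step 5
Initially T: 21, now '.': 29
Total burnt (originally-T cells now '.'): 20

Answer: 20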